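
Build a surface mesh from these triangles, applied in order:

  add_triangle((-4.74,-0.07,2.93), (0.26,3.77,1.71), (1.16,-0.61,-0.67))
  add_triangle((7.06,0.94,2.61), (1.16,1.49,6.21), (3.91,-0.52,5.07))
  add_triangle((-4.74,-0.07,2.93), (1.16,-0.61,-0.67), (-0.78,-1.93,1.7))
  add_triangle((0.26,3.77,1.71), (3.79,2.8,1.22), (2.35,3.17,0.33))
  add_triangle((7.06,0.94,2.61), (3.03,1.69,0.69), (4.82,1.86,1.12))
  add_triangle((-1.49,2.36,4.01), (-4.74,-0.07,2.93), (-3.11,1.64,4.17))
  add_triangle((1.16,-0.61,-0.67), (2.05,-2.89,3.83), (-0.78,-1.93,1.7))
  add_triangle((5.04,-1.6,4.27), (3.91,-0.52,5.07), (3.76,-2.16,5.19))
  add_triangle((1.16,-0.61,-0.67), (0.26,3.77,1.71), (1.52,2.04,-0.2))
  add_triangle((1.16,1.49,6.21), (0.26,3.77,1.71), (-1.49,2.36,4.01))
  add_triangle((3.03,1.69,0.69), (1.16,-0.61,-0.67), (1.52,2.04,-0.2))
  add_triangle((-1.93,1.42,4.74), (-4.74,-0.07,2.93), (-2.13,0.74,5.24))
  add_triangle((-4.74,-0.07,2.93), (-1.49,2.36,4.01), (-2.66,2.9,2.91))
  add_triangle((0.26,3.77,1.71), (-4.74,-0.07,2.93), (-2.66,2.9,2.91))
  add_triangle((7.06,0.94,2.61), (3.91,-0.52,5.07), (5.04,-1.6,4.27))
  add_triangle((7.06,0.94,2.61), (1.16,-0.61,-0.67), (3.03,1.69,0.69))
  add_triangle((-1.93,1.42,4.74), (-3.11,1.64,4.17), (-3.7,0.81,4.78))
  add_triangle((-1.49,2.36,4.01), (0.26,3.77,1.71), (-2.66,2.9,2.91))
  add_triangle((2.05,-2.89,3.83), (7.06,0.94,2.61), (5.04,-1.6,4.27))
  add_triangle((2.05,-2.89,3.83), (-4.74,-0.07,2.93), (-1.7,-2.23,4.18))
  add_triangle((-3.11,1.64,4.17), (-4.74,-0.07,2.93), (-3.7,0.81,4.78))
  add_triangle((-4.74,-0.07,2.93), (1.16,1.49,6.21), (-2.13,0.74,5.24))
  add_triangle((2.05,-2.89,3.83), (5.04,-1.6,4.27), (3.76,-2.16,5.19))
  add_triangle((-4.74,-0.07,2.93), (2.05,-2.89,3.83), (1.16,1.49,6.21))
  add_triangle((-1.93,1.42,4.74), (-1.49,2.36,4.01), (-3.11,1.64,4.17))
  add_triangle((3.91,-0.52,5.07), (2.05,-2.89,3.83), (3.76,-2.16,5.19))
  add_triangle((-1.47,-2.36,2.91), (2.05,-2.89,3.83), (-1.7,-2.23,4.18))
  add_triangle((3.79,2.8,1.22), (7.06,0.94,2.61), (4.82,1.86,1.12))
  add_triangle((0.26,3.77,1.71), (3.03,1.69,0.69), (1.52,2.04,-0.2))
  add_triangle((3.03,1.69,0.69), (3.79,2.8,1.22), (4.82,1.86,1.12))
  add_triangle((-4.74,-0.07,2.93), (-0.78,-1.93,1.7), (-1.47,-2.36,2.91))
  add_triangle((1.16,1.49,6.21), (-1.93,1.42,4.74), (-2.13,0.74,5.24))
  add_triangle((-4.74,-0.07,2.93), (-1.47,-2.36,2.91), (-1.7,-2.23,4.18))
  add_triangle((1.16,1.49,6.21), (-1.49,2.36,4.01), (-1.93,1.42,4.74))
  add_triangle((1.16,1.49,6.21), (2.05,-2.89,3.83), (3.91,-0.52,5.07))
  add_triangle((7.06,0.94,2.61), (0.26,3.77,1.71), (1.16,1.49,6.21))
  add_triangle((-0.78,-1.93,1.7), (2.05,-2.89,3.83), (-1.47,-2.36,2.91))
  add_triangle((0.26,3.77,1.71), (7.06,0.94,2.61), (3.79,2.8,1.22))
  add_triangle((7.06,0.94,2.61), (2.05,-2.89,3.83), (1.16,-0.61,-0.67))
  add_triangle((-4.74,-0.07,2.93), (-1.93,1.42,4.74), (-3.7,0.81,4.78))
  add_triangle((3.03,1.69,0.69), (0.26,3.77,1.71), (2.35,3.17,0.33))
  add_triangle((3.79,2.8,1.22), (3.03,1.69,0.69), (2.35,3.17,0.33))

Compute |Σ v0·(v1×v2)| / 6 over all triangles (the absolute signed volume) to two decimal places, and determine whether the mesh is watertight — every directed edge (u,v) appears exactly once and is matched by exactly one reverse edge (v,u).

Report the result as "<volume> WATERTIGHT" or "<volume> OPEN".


Per-triangle v0·(v1×v2)/6:
  t1: -1.0668
  t2: +12.7746
  t3: +0.5321
  t4: +2.4368
  t5: -0.3854
  t6: +0.1153
  t7: +1.8308
  t8: +2.6409
  t9: -0.5091
  t10: +7.6999
  t11: +0.9091
  t12: +2.3279
  t13: +4.7908
  t14: -0.5780
  t15: +6.7387
  t16: +2.0504
  t17: +1.2352
  t18: +3.6265
  t19: +0.7478
  t20: +1.6596
  t21: +1.7850
  t22: -0.3434
  t23: +2.0711
  t24: +21.9117
  t25: +1.3367
  t26: +0.7312
  t27: +2.1986
  t28: +1.5281
  t29: +1.9937
  t30: +0.1571
  t31: +0.7835
  t32: +2.4169
  t33: +2.2943
  t34: +3.4181
  t35: +9.2822
  t36: +22.8737
  t37: +1.0737
  t38: +5.1550
  t39: +6.8530
  t40: -0.4298
  t41: -1.9255
  t42: +0.4062
Σ = +135.1482 → |volume| = 135.15

Directed edges: 126 total, each appears once with its reverse present → watertight.

135.15 WATERTIGHT


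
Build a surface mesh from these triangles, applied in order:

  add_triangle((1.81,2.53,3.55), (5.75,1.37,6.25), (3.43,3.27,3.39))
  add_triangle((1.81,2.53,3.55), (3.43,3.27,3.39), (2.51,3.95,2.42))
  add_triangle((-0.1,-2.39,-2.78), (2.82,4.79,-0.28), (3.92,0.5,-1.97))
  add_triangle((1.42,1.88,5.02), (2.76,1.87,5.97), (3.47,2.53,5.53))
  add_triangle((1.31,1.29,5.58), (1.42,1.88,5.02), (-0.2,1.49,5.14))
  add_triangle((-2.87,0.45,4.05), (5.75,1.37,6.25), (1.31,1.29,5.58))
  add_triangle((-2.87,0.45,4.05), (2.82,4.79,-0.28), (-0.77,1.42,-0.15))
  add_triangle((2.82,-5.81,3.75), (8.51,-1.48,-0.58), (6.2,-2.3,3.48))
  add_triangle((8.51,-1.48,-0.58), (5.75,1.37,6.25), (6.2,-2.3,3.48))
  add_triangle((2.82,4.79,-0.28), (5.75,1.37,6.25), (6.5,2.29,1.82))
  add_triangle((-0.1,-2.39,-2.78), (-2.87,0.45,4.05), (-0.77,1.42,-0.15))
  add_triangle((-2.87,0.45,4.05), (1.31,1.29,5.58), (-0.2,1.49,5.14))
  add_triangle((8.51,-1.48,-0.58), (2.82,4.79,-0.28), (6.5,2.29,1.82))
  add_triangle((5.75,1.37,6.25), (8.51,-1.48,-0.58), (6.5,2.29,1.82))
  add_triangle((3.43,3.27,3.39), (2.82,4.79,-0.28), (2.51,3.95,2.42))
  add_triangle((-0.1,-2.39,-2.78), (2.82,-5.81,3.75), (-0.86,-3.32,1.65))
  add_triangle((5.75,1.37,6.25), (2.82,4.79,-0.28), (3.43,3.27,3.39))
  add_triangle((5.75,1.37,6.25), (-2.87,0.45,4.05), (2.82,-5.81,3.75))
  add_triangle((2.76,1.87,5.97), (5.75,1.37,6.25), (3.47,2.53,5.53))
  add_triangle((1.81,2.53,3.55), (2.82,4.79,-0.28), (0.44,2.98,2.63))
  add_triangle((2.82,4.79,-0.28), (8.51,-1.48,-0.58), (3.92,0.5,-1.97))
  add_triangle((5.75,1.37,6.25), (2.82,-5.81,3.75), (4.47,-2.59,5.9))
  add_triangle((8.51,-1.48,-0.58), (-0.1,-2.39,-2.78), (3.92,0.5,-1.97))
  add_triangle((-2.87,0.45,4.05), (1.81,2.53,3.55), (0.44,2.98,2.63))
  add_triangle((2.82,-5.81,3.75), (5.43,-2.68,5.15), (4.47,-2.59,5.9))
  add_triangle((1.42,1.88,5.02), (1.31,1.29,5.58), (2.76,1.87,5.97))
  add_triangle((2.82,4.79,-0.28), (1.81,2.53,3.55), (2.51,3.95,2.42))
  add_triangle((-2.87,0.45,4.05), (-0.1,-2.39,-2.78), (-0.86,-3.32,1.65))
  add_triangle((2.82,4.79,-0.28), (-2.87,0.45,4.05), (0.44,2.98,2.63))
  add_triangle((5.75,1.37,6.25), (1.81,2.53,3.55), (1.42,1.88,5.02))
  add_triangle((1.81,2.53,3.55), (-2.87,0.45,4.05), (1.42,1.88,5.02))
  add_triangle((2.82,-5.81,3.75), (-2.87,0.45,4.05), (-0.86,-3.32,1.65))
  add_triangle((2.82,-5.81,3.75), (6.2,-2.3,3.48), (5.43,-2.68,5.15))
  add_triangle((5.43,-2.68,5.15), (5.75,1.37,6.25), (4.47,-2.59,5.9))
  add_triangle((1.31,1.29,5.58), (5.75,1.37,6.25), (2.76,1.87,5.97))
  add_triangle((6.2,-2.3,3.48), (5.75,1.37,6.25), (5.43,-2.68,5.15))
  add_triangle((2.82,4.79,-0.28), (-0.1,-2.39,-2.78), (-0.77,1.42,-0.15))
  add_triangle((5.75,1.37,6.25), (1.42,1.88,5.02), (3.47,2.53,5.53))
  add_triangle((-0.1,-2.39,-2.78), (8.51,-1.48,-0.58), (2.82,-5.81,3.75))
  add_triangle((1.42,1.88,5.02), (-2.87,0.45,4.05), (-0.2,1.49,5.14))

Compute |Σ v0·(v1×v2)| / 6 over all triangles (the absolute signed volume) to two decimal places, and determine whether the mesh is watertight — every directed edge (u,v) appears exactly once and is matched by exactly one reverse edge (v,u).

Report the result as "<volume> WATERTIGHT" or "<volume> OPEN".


326.71 WATERTIGHT

Per-triangle v0·(v1×v2)/6:
  t1: +4.4004
  t2: +1.5955
  t3: +6.4259
  t4: +0.9946
  t5: +1.0090
  t6: +2.2030
  t7: +5.3940
  t8: +22.6133
  t9: +24.6276
  t10: +18.3238
  t11: +3.2384
  t12: +1.7083
  t13: +17.3746
  t14: +24.6149
  t15: +2.6572
  t16: +9.7433
  t17: +6.5282
  t18: +45.2801
  t19: +2.8049
  t20: +4.5979
  t21: +12.6061
  t22: -4.0698
  t23: +10.4853
  t24: +4.5270
  t25: +6.2659
  t26: +0.7989
  t27: -0.1336
  t28: +5.3295
  t29: +2.7407
  t30: +4.6541
  t31: +3.3142
  t32: +11.6529
  t33: +8.8578
  t34: +6.6001
  t35: +2.0456
  t36: +9.6886
  t37: +3.8133
  t38: -3.0769
  t39: +34.4869
  t40: -0.0149
Σ = +326.7067 → |volume| = 326.71

Directed edges: 120 total, each appears once with its reverse present → watertight.


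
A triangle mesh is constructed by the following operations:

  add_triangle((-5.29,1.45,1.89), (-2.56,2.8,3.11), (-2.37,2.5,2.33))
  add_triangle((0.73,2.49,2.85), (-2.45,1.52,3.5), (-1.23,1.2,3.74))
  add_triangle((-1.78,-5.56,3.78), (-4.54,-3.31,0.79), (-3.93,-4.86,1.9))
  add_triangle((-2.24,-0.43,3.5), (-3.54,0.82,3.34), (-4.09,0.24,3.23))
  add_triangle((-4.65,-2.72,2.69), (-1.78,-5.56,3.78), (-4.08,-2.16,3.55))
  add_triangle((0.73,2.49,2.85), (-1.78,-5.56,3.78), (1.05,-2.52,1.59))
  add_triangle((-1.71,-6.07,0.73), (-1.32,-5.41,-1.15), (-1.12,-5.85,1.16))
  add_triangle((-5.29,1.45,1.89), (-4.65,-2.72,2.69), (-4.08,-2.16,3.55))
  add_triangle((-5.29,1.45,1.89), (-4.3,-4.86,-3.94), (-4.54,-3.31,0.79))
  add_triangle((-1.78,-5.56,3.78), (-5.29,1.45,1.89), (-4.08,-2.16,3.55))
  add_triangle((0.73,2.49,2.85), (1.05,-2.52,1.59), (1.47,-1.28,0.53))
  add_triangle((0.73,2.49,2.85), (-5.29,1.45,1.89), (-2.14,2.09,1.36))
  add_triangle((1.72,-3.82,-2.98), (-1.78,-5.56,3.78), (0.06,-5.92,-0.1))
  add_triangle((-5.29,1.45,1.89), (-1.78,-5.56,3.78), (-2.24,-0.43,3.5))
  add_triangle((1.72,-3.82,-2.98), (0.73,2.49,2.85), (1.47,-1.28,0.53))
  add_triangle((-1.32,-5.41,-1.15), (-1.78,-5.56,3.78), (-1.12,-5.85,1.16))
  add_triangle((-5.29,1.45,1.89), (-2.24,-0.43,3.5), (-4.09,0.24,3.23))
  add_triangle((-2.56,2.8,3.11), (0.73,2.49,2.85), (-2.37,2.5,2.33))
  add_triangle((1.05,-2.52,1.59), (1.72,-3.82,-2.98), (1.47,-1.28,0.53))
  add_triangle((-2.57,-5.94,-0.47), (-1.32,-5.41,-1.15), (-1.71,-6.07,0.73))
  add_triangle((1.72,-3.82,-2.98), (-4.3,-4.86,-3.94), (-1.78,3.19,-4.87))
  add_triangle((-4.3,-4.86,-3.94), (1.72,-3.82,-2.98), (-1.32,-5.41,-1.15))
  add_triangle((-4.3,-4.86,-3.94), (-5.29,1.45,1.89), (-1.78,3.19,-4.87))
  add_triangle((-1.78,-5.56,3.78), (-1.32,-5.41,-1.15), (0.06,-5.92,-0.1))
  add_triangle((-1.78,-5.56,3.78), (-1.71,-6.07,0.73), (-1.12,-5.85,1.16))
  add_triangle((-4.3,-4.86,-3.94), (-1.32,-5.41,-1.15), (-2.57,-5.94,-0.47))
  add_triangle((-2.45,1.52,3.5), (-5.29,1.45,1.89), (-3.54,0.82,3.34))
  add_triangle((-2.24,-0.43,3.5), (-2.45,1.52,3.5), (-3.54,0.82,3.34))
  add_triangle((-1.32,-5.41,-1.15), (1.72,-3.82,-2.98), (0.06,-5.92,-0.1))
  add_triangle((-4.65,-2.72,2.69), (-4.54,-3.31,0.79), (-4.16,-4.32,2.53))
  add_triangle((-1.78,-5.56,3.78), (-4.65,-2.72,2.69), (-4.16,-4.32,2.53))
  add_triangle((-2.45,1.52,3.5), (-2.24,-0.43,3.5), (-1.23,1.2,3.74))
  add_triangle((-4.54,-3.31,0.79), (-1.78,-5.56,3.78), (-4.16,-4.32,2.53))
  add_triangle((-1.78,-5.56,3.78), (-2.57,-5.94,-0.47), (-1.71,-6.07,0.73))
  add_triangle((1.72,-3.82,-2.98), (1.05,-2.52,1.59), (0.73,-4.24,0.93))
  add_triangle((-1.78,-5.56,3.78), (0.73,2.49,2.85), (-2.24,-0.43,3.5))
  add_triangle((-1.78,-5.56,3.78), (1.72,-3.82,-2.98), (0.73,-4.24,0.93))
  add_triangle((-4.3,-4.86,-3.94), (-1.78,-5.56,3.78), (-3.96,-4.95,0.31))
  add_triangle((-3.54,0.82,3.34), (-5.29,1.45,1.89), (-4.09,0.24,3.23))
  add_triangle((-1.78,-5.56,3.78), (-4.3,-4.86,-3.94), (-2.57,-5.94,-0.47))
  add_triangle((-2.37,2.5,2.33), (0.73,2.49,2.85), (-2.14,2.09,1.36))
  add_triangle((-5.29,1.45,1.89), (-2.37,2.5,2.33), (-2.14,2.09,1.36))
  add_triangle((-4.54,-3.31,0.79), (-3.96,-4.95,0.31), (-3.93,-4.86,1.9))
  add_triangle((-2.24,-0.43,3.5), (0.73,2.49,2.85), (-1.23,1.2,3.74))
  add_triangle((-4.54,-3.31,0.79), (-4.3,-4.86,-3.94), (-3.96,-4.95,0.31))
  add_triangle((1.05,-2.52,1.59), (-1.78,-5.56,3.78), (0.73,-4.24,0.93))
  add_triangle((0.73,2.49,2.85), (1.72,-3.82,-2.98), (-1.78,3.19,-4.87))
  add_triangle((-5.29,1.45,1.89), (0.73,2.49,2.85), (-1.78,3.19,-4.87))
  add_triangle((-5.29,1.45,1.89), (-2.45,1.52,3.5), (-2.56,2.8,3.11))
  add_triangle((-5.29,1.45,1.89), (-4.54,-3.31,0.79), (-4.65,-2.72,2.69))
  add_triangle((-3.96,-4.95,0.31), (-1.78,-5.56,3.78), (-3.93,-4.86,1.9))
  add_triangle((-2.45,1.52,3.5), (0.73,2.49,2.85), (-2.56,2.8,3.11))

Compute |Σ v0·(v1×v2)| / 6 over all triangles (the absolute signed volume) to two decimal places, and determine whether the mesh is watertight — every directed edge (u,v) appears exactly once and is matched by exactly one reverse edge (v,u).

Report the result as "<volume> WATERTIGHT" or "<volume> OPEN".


268.68 WATERTIGHT

Per-triangle v0·(v1×v2)/6:
  t1: +0.8375
  t2: +1.6883
  t3: +1.3157
  t4: +0.9308
  t5: +4.6495
  t6: +7.8087
  t7: +1.0561
  t8: +4.3956
  t9: +17.5601
  t10: -2.0691
  t11: +1.9453
  t12: -2.7112
  t13: +1.1439
  t14: +11.5015
  t15: +1.2851
  t16: -2.2927
  t17: -0.4691
  t18: +0.6236
  t19: +2.1056
  t20: +1.8778
  t21: +30.3646
  t22: +13.0388
  t23: +42.3605
  t24: +7.1730
  t25: +1.7607
  t26: +5.1632
  t27: +1.9002
  t28: +1.4445
  t29: +5.7109
  t30: +2.7476
  t31: +3.5889
  t32: +1.5269
  t33: +2.4454
  t34: +3.0783
  t35: +2.4410
  t36: +8.6506
  t37: +5.4629
  t38: +8.1758
  t39: +1.3777
  t40: +6.9776
  t41: +0.7220
  t42: +0.9947
  t43: +2.4704
  t44: +0.5446
  t45: +6.8231
  t46: +3.1212
  t47: +8.4740
  t48: +20.4699
  t49: +3.2134
  t50: +7.0609
  t51: +3.6311
  t52: +2.5837
Σ = +268.6810 → |volume| = 268.68

Directed edges: 156 total, each appears once with its reverse present → watertight.


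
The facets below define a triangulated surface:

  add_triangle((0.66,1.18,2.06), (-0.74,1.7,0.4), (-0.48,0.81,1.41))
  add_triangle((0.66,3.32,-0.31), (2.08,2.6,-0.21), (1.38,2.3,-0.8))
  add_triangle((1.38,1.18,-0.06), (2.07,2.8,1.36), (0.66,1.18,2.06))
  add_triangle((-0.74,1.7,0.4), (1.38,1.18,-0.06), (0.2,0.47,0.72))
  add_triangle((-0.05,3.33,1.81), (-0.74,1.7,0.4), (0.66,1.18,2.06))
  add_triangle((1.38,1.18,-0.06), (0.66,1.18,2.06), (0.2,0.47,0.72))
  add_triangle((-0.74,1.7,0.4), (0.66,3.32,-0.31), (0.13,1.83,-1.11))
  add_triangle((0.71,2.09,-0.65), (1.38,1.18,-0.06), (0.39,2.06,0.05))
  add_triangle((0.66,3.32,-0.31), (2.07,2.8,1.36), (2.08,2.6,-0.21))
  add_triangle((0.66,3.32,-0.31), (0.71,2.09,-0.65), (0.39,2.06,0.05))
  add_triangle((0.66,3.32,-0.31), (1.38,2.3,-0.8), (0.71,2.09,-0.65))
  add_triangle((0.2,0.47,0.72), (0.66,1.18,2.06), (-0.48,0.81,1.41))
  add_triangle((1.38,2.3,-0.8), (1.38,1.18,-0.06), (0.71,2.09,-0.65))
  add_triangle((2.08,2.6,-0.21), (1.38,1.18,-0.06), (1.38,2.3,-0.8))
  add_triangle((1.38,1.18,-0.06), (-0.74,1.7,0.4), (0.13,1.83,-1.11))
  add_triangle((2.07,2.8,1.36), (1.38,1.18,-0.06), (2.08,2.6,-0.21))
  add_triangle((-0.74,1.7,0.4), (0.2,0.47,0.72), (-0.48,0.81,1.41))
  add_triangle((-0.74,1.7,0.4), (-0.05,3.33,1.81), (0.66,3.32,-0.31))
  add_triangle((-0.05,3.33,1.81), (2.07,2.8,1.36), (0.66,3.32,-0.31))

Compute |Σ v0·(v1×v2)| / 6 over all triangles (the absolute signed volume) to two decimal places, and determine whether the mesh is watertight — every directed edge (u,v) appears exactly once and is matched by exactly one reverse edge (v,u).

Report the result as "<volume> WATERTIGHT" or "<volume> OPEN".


Per-triangle v0·(v1×v2)/6:
  t1: +0.4698
  t2: +0.5229
  t3: +0.2895
  t4: -0.3657
  t5: +0.3654
  t6: -0.0404
  t7: +0.6324
  t8: -0.2687
  t9: +1.3750
  t10: -0.0346
  t11: +0.1369
  t12: -0.0184
  t13: -0.0929
  t14: +0.1090
  t15: -0.7379
  t16: +0.3023
  t17: -0.1618
  t18: +1.0449
  t19: +2.4149
Σ = +5.9427 → |volume| = 5.94

Directed edges: 57 total; 7 unmatched, e.g. (2.07,2.8,1.36)→(0.66,1.18,2.06) → open.

5.94 OPEN


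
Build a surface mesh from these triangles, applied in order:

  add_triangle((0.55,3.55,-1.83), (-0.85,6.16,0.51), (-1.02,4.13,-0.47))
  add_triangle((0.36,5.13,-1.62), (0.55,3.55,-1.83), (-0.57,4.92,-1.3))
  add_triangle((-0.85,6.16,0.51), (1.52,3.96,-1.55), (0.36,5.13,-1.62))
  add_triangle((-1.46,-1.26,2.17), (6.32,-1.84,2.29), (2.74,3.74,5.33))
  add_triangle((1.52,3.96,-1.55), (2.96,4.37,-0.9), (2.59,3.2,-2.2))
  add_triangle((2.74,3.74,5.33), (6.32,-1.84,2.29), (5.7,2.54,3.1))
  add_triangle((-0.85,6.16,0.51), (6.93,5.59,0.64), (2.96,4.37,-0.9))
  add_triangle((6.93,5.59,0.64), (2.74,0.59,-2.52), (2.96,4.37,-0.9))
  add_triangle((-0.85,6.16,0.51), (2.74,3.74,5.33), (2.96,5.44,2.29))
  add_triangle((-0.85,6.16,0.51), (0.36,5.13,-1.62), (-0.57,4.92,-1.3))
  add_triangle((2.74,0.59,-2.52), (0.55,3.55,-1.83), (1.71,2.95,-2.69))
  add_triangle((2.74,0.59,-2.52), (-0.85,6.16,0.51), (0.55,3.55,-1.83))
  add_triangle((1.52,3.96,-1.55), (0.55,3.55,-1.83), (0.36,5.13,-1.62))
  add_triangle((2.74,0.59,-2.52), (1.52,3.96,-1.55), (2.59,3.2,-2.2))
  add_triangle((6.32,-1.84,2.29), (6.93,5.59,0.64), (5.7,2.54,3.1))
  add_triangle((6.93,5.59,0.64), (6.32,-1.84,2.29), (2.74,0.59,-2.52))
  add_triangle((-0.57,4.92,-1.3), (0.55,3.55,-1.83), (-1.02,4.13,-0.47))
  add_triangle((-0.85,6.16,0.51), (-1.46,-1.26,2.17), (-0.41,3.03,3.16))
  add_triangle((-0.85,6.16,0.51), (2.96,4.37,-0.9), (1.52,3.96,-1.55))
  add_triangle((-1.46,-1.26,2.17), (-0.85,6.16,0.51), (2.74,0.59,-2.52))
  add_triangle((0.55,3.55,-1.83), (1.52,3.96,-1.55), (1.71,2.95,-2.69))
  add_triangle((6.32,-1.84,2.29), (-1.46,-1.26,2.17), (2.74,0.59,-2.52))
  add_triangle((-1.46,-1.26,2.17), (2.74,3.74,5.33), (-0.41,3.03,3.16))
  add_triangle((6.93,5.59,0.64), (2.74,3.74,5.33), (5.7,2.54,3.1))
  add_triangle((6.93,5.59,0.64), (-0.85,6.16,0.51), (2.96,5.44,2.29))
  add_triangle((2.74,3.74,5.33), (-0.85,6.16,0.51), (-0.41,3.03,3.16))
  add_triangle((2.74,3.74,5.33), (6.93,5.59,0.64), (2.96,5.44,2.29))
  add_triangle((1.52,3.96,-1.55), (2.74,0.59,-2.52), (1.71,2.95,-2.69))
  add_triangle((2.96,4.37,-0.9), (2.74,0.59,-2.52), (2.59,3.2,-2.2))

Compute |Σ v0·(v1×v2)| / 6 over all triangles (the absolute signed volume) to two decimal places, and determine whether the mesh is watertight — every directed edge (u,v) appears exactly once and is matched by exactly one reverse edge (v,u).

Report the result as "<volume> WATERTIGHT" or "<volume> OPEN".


185.58 OPEN

Per-triangle v0·(v1×v2)/6:
  t1: -1.8483
  t2: +0.4895
  t3: +2.2792
  t4: +20.5988
  t5: +1.5305
  t6: +14.2400
  t7: +10.6249
  t8: +8.5449
  t9: +12.9759
  t10: +1.6432
  t11: -0.1897
  t12: -3.4098
  t13: +0.6759
  t14: +0.4855
  t15: +16.5674
  t16: +25.4144
  t17: -0.0936
  t18: +4.8988
  t19: +4.1923
  t20: -2.2788
  t21: +0.9914
  t22: +2.2898
  t23: +6.8884
  t24: +16.6143
  t25: +13.8702
  t26: +9.6832
  t27: +14.3354
  t28: +1.6743
  t29: +1.8886
Σ = +185.5766 → |volume| = 185.58

Directed edges: 87 total; 3 unmatched, e.g. (-0.85,6.16,0.51)→(-1.02,4.13,-0.47) → open.


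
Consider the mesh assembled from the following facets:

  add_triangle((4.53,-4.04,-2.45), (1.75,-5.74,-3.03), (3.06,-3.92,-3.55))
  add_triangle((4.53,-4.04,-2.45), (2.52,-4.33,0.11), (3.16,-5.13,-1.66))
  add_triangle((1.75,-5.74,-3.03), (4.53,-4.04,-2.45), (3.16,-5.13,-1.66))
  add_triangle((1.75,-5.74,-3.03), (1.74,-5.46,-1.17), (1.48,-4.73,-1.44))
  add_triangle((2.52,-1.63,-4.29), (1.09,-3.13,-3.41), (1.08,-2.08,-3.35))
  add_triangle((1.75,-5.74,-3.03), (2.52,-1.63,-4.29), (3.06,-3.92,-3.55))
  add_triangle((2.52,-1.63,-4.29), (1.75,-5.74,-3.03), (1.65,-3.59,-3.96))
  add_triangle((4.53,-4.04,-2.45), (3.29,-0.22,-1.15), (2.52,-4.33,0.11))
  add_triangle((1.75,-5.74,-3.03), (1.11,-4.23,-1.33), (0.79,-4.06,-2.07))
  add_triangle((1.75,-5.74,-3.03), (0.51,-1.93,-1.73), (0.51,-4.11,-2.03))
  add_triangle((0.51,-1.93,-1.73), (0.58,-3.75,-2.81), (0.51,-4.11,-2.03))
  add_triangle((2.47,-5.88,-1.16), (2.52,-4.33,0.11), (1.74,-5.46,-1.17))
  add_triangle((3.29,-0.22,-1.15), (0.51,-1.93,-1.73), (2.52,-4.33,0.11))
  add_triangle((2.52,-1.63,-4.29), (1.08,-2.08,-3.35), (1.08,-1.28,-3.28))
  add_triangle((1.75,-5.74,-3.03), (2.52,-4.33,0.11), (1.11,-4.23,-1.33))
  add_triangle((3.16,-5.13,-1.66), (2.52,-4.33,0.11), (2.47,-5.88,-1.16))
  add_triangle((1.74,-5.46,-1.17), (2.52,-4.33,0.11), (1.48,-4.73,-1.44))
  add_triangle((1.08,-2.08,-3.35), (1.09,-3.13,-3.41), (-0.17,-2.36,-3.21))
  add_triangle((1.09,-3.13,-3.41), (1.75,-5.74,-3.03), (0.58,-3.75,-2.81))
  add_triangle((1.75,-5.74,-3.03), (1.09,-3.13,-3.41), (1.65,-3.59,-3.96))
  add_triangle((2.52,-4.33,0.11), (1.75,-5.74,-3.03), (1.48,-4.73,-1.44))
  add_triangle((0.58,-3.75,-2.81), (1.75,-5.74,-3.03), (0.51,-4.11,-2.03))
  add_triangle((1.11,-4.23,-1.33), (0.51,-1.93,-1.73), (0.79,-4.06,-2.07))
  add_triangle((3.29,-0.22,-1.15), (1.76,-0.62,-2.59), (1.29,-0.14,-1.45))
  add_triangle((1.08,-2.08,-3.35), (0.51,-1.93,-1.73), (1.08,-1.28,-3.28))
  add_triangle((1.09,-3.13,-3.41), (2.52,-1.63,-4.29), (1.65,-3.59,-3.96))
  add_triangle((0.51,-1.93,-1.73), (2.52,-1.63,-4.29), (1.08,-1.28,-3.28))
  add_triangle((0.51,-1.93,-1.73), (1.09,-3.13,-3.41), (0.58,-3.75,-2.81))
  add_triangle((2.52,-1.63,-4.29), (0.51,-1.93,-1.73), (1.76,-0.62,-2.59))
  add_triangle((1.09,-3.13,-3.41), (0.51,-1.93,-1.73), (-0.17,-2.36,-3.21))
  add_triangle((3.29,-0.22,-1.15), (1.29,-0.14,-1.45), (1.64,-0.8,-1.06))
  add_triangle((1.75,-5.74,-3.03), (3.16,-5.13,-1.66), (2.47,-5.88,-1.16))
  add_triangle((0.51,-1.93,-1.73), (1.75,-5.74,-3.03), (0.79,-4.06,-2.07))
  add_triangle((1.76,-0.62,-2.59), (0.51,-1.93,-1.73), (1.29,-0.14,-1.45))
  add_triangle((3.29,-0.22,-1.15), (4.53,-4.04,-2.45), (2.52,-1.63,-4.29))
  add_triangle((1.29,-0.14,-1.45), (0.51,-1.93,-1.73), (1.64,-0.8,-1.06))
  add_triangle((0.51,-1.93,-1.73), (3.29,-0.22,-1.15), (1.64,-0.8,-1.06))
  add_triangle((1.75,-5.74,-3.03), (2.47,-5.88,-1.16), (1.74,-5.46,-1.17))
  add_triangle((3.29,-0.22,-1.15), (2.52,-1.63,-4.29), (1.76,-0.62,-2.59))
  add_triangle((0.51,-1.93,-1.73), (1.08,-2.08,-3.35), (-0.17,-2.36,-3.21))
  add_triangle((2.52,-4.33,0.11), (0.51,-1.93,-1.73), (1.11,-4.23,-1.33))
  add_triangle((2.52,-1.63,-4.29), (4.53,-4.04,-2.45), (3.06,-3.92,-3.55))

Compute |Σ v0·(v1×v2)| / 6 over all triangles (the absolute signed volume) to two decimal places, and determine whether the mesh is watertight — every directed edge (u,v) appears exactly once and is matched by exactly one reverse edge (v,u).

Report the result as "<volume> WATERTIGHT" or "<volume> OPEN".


Per-triangle v0·(v1×v2)/6:
  t1: +4.1060
  t2: +2.4937
  t3: +3.7914
  t4: +0.0141
  t5: +0.6375
  t6: +3.2528
  t7: +2.1739
  t8: +4.0078
  t9: +0.3742
  t10: -0.5160
  t11: -0.1165
  t12: +0.4593
  t13: -4.5709
  t14: +0.4672
  t15: +1.4481
  t16: +1.3949
  t17: -0.4166
  t18: +0.6794
  t19: +1.0551
  t20: +0.6660
  t21: -1.1262
  t22: +0.6655
  t23: -0.2200
  t24: +0.2170
  t25: +0.0094
  t26: +0.4746
  t27: -0.7583
  t28: -0.0333
  t29: -0.0853
  t30: +0.2468
  t31: -0.3638
  t32: +2.2889
  t33: +0.3102
  t34: -0.1399
  t35: +6.2915
  t36: -0.4704
  t37: +0.0814
  t38: +0.9693
  t39: +0.6436
  t40: -0.5660
  t41: -1.0994
  t42: +3.5154
Σ = +32.2524 → |volume| = 32.25

Directed edges: 126 total, each appears once with its reverse present → watertight.

32.25 WATERTIGHT


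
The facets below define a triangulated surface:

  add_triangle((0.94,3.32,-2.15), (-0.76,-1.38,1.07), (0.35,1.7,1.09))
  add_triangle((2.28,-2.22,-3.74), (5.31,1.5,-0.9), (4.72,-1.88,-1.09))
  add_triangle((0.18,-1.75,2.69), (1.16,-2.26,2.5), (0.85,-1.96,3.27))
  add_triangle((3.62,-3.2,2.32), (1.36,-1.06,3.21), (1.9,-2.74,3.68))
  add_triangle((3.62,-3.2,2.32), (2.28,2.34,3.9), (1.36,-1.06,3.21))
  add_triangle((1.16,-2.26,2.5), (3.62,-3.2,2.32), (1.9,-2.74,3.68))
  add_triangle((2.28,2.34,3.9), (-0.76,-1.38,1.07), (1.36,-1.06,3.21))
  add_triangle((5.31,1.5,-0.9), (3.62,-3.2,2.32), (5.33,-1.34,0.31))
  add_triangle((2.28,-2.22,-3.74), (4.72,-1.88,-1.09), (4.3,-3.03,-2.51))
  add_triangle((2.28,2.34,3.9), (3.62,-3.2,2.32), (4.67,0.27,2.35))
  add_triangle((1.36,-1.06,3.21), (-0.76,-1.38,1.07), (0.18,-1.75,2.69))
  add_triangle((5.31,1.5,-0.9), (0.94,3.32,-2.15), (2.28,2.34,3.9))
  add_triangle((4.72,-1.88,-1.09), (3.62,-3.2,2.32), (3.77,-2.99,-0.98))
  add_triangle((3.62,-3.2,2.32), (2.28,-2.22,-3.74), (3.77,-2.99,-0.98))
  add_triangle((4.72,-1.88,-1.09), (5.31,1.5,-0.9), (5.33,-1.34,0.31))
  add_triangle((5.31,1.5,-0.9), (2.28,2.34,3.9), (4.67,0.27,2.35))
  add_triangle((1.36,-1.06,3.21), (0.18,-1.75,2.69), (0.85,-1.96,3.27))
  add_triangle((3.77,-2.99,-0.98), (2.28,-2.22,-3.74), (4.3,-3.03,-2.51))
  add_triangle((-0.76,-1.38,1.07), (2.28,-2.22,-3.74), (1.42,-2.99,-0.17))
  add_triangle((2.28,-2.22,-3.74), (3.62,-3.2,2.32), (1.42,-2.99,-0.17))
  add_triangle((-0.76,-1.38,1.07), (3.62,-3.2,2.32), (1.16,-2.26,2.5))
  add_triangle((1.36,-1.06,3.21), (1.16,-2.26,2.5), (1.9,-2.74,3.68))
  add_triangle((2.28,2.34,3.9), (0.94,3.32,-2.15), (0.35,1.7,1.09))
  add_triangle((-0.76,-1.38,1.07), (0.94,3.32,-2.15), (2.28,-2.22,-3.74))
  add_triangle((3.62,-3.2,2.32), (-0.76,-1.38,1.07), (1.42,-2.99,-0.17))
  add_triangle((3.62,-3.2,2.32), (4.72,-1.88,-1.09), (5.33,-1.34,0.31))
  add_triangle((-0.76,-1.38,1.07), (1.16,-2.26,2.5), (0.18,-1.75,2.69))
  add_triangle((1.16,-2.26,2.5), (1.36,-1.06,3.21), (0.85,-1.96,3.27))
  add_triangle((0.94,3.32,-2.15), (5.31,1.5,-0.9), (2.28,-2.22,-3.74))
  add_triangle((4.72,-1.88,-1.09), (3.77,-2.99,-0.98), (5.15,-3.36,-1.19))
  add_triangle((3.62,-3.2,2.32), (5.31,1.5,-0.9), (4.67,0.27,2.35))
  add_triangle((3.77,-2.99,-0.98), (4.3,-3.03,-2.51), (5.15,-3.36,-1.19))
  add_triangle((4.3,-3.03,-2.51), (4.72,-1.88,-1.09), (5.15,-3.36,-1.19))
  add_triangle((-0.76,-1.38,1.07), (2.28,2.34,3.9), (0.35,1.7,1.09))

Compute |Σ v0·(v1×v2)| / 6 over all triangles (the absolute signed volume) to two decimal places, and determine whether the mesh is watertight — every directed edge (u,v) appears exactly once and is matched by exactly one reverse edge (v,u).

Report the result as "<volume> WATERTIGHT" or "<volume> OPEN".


Per-triangle v0·(v1×v2)/6:
  t1: +0.4349
  t2: +8.8018
  t3: +0.2538
  t4: +1.7074
  t5: +5.9356
  t6: +0.7102
  t7: +2.0102
  t8: +2.8534
  t9: +1.7645
  t10: +8.1610
  t11: +0.0322
  t12: +14.5749
  t13: +3.8465
  t14: +1.4942
  t15: +4.1810
  t16: +8.6953
  t17: +0.2051
  t18: +1.1123
  t19: +1.8474
  t20: +5.3105
  t21: +1.0147
  t22: +0.1794
  t23: +2.3544
  t24: +0.7742
  t25: +2.9667
  t26: +4.0750
  t27: +0.5406
  t28: +0.4584
  t29: +14.1111
  t30: -0.1118
  t31: +9.0159
  t32: +0.6693
  t33: +1.5611
  t34: +1.3195
Σ = +112.8606 → |volume| = 112.86

Directed edges: 102 total, each appears once with its reverse present → watertight.

112.86 WATERTIGHT


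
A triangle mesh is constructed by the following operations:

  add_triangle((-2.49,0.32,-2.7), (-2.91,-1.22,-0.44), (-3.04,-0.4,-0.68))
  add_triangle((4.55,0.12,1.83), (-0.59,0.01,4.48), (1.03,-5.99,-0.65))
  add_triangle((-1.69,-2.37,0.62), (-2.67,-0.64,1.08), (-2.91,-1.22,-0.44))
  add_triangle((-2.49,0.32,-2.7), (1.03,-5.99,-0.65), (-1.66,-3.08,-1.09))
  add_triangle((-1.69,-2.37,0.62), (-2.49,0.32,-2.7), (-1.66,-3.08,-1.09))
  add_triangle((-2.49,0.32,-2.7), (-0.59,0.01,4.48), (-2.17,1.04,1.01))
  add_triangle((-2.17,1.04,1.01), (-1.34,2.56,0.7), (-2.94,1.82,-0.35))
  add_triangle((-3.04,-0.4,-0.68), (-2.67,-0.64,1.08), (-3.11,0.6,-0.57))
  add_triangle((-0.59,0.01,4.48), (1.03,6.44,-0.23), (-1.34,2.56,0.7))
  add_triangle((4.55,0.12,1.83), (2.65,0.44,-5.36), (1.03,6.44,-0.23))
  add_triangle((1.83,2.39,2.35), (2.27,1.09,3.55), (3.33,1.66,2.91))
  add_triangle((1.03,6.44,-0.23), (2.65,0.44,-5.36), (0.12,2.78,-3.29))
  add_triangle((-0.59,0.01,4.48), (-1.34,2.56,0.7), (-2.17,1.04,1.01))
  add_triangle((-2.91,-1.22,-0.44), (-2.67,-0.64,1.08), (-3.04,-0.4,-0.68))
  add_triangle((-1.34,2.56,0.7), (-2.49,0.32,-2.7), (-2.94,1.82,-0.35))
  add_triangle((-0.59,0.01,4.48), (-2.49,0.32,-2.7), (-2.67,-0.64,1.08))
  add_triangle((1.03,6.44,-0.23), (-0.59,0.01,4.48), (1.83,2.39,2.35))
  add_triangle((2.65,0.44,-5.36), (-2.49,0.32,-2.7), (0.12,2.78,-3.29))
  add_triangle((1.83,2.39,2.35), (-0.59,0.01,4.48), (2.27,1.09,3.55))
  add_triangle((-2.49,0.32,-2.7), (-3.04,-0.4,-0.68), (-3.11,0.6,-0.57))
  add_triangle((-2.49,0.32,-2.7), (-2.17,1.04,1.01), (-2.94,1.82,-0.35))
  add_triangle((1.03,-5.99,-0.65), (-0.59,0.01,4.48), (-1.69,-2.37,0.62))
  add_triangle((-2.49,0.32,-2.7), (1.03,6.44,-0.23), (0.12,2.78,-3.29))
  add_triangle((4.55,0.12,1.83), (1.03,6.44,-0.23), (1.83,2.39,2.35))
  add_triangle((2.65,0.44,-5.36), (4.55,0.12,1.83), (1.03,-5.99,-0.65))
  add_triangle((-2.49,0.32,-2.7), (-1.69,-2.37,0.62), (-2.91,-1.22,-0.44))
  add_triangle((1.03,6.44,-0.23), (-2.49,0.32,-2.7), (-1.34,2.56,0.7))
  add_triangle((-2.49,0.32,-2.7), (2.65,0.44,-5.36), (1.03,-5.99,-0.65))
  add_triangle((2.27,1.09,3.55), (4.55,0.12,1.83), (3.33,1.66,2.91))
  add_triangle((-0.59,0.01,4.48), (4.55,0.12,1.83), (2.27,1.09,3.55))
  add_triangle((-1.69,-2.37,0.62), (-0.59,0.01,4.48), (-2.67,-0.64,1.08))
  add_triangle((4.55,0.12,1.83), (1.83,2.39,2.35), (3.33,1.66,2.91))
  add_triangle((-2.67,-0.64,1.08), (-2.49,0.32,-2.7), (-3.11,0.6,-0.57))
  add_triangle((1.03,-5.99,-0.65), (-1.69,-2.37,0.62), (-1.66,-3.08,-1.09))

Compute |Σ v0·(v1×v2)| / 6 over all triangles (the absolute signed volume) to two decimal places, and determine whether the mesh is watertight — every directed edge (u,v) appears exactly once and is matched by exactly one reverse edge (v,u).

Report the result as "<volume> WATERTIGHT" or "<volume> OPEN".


Per-triangle v0·(v1×v2)/6:
  t1: +0.8397
  t2: +21.5045
  t3: +1.3992
  t4: +4.1408
  t5: +2.5896
  t6: +1.7090
  t7: +1.2032
  t8: +0.8760
  t9: +7.9104
  t10: +31.0684
  t11: +1.3019
  t12: +10.6966
  t13: +2.9244
  t14: +0.6805
  t15: +1.5236
  t16: +1.9803
  t17: +8.5085
  t18: +8.4438
  t19: +3.1459
  t20: +1.1370
  t21: +1.1163
  t22: +8.8638
  t23: +7.7660
  t24: +8.9930
  t25: +29.6198
  t26: +1.2932
  t27: +7.2071
  t28: +20.5873
  t29: +1.9169
  t30: +3.6340
  t31: +3.7043
  t32: +0.8650
  t33: -1.4738
  t34: +3.5001
Σ = +211.1763 → |volume| = 211.18

Directed edges: 102 total, each appears once with its reverse present → watertight.

211.18 WATERTIGHT


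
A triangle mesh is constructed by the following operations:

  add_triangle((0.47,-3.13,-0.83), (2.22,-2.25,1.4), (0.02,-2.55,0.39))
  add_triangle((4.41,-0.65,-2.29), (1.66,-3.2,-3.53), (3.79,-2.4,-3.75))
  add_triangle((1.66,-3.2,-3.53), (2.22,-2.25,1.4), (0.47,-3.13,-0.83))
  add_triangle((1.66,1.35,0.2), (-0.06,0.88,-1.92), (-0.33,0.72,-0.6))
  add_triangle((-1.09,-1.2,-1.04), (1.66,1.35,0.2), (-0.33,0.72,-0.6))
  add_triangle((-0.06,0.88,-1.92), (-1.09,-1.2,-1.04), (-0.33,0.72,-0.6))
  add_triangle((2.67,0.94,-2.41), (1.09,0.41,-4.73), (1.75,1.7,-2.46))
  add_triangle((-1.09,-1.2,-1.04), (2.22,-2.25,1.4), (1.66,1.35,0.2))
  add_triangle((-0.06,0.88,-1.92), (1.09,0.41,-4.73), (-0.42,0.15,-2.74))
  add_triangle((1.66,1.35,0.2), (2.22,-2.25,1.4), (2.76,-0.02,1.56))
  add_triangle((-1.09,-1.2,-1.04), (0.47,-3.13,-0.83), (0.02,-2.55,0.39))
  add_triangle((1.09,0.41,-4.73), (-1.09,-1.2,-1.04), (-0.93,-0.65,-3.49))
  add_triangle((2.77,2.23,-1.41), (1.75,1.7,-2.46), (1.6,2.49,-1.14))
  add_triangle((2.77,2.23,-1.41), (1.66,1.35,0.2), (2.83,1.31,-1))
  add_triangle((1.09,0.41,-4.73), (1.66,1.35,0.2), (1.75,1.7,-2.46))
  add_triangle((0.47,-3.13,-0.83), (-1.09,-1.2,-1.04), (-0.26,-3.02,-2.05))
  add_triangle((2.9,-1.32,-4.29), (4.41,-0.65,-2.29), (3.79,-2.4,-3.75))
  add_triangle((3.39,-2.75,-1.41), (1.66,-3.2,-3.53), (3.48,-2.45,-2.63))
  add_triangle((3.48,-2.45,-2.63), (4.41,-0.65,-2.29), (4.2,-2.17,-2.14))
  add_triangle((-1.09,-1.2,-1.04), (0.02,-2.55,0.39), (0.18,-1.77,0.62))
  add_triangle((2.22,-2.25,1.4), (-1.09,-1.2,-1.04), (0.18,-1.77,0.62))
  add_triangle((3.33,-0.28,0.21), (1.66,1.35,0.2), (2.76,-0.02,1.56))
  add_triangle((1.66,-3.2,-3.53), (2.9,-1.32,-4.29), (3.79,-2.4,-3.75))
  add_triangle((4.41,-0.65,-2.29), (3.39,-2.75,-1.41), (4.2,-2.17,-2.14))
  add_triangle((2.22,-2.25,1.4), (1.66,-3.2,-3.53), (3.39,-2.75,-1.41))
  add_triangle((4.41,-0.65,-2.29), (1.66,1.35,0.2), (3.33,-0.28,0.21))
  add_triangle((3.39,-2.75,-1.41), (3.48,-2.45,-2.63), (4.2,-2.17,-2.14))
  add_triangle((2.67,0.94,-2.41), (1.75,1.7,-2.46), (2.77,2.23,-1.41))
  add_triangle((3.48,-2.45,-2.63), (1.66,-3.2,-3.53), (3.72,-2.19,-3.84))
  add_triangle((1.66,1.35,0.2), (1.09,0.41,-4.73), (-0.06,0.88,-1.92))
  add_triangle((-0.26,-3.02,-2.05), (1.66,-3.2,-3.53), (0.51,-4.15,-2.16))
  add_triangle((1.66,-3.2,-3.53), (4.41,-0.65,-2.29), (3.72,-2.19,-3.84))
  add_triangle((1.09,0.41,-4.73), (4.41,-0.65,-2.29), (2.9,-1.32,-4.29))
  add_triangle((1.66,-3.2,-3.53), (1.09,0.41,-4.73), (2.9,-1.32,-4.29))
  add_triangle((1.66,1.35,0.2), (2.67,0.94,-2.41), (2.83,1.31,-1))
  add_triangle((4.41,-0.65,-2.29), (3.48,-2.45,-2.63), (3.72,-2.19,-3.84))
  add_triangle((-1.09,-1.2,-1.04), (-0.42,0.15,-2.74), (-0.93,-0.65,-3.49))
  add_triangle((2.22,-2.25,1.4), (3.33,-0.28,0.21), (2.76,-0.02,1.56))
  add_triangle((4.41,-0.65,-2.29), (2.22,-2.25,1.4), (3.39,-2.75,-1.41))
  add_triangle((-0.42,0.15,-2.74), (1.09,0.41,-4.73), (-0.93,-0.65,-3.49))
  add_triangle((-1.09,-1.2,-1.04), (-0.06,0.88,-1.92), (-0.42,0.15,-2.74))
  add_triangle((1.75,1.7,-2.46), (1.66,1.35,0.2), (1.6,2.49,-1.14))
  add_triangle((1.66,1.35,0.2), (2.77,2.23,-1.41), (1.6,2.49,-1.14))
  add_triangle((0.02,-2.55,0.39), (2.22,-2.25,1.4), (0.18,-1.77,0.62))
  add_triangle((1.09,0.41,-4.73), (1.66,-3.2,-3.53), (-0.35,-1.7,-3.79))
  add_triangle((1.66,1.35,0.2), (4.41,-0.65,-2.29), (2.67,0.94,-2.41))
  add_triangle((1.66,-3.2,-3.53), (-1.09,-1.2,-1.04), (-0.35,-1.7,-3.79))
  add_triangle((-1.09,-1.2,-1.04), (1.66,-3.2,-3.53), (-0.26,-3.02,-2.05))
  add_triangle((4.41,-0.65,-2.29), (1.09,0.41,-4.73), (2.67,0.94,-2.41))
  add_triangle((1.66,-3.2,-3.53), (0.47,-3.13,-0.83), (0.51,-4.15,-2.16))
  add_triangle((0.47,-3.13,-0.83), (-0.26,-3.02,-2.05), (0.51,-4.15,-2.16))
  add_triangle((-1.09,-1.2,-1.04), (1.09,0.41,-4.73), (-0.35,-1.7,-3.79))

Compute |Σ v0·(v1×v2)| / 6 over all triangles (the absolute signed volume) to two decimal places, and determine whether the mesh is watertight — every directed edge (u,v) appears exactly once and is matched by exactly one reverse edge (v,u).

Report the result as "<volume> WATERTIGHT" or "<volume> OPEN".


60.28 OPEN

Per-triangle v0·(v1×v2)/6:
  t1: +1.4248
  t2: +0.2598
  t3: +3.8613
  t4: +0.3791
  t5: -0.2971
  t6: +0.3176
  t7: +1.7966
  t8: -1.1178
  t9: +0.6261
  t10: -0.6677
  t11: +0.8431
  t12: +0.7654
  t13: +0.8270
  t14: +0.4699
  t15: -0.7244
  t16: +0.5591
  t17: +2.5990
  t18: +1.8368
  t19: +0.9964
  t20: +0.0768
  t21: -0.6390
  t22: +1.1346
  t23: +2.5439
  t24: +0.3316
  t25: +3.1535
  t26: +2.1083
  t27: +0.7437
  t28: +1.0175
  t29: +1.7780
  t30: +1.5013
  t31: +1.2328
  t32: -0.9258
  t33: +3.8995
  t34: +4.1538
  t35: -0.2925
  t36: +1.7240
  t37: +0.1307
  t38: +1.7354
  t39: +3.7272
  t40: +0.6699
  t41: +0.1948
  t42: -0.7764
  t43: +0.5819
  t44: +0.2524
  t45: +4.7350
  t46: +2.2406
  t47: +1.9352
  t48: +0.8940
  t49: +3.6520
  t50: +0.8102
  t51: +0.3206
  t52: +0.8821
Σ = +60.2827 → |volume| = 60.28

Directed edges: 156 total; 6 unmatched, e.g. (2.83,1.31,-1)→(2.77,2.23,-1.41) → open.


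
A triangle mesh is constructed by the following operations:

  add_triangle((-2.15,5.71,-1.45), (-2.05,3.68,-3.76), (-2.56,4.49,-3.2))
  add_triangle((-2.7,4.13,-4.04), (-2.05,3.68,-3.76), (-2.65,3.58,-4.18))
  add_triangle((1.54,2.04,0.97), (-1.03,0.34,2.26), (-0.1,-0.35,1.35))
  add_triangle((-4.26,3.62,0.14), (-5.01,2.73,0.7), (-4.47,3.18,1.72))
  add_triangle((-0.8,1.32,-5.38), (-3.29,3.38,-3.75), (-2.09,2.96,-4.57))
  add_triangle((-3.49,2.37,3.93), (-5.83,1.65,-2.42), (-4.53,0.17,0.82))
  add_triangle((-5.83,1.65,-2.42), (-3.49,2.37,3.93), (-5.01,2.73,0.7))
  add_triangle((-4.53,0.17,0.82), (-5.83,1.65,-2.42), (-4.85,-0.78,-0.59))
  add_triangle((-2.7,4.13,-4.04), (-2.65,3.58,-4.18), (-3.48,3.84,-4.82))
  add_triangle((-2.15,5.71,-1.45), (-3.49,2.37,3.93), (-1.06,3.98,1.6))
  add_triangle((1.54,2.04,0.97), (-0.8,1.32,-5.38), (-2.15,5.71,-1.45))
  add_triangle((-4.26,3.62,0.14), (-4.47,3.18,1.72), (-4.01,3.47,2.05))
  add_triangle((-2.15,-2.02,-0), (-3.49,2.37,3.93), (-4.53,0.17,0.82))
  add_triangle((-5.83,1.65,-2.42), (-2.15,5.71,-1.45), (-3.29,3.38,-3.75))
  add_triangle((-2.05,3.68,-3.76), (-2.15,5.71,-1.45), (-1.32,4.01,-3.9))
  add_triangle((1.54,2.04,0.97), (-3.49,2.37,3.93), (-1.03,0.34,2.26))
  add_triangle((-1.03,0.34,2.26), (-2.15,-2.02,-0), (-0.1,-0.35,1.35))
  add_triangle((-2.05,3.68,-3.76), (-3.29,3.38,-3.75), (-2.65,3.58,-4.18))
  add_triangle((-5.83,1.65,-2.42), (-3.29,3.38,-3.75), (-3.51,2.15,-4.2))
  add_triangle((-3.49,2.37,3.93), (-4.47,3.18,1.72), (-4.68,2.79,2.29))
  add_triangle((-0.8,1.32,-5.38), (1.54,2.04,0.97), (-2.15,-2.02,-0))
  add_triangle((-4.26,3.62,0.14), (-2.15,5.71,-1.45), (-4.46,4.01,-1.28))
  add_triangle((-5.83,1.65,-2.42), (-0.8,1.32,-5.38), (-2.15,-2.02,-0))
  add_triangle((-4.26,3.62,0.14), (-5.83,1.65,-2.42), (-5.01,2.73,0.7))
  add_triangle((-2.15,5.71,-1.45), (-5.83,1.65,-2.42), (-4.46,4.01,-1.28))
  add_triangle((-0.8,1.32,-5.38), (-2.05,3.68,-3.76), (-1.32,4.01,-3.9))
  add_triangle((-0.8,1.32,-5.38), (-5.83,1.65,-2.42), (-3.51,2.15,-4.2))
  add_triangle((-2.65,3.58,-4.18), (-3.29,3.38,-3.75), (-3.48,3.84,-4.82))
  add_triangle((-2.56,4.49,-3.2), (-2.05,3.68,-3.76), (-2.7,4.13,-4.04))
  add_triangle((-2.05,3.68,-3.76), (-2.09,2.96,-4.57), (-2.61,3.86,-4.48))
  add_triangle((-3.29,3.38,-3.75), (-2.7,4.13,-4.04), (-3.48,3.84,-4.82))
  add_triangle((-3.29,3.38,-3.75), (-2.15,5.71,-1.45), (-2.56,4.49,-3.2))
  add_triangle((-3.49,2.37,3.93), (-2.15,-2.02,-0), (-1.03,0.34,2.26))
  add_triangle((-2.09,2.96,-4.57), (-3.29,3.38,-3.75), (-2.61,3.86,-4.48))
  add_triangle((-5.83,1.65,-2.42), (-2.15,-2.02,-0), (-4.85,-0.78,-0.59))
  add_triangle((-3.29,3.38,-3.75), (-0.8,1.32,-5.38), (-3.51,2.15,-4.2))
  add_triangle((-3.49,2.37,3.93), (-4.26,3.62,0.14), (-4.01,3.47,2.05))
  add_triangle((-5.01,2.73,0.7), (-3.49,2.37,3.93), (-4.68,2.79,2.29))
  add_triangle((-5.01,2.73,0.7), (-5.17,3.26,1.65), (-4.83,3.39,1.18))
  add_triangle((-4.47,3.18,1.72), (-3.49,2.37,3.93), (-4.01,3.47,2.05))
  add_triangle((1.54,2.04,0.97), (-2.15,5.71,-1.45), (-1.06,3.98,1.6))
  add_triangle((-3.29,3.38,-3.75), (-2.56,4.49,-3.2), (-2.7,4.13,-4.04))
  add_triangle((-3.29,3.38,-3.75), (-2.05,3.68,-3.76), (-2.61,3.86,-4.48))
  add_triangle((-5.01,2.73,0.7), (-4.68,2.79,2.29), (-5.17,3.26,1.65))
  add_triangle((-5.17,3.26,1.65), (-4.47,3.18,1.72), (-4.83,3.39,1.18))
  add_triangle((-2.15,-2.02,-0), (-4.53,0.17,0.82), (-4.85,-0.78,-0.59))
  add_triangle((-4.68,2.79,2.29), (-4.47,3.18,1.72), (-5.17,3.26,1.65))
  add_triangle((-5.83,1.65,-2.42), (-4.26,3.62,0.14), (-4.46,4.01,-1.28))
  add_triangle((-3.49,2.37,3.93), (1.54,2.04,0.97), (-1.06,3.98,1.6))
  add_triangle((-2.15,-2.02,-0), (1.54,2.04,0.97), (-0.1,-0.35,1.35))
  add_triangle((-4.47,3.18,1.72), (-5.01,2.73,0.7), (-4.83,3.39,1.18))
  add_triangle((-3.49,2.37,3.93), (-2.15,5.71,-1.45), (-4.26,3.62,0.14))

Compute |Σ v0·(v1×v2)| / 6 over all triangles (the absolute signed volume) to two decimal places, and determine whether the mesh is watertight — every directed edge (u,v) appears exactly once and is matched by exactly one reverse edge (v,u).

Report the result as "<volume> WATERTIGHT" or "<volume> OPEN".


Per-triangle v0·(v1×v2)/6:
  t1: +1.0354
  t2: +0.2002
  t3: +0.7805
  t4: +1.4708
  t5: +1.3939
  t6: +9.4389
  t7: +3.1240
  t8: +4.1104
  t9: +0.2259
  t10: +8.3454
  t11: +10.6522
  t12: +0.9120
  t13: +4.5732
  t14: +10.4924
  t15: +2.3326
  t16: +2.5400
  t17: +0.8400
  t18: -0.3314
  t19: +3.8474
  t20: +0.9985
  t21: -1.8635
  t22: +3.6954
  t23: +11.9442
  t24: +4.0879
  t25: +4.3206
  t26: +2.2517
  t27: +2.7583
  t28: -0.2329
  t29: +0.3334
  t30: +0.2908
  t31: +0.4949
  t32: +1.5620
  t33: +2.7331
  t34: +0.7431
  t35: +1.7682
  t36: +3.6217
  t37: -0.9804
  t38: +0.0496
  t39: +0.4004
  t40: +1.2323
  t41: +5.1134
  t42: +0.7719
  t43: +0.3791
  t44: +0.4192
  t45: +0.1996
  t46: +2.0455
  t47: +0.2887
  t48: +3.7547
  t49: +4.3986
  t50: -0.3759
  t51: -0.3795
  t52: +9.8754
Σ = +132.6834 → |volume| = 132.68

Directed edges: 156 total; 6 unmatched, e.g. (-2.09,2.96,-4.57)→(-0.8,1.32,-5.38) → open.

132.68 OPEN


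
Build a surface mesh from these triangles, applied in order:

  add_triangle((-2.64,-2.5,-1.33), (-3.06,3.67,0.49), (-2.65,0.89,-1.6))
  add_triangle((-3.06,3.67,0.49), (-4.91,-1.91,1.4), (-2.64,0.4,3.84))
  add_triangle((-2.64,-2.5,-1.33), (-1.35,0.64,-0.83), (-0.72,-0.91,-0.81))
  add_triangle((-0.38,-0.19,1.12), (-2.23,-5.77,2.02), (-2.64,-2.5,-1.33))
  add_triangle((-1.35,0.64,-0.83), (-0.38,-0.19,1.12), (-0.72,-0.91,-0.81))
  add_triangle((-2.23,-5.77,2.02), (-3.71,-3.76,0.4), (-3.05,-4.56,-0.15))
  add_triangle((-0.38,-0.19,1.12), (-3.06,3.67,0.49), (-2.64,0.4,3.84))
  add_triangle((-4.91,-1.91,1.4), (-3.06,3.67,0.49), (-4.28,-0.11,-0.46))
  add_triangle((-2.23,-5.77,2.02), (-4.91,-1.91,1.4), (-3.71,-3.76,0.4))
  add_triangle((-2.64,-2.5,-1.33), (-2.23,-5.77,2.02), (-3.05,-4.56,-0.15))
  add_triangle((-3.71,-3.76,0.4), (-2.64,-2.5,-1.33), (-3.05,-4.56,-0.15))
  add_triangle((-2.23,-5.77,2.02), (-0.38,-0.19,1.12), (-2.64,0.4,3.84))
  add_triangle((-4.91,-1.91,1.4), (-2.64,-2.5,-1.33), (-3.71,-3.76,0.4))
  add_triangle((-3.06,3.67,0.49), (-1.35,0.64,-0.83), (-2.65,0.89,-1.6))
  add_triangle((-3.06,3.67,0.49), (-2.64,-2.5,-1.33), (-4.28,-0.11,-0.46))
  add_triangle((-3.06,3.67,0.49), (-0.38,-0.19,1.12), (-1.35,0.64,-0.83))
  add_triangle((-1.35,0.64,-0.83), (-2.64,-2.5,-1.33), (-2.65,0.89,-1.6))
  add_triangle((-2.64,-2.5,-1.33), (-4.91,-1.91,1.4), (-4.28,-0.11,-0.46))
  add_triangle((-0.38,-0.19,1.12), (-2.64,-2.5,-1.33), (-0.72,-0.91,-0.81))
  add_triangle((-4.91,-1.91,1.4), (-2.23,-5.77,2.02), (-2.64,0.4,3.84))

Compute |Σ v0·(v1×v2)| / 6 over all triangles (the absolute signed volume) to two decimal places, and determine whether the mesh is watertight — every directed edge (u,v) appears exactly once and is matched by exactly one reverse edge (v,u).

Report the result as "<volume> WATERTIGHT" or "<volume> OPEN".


Per-triangle v0·(v1×v2)/6:
  t1: +3.8045
  t2: +12.7258
  t3: +0.3926
  t4: -2.3459
  t5: -0.4117
  t6: +2.6556
  t7: +0.3688
  t8: +6.1967
  t9: +5.2634
  t10: -0.0804
  t11: +1.5185
  t12: +1.6578
  t13: +3.1557
  t14: +0.2100
  t15: +1.3770
  t16: -0.8734
  t17: +0.0005
  t18: +4.6758
  t19: +0.0982
  t20: +14.0021
Σ = +54.3919 → |volume| = 54.39

Directed edges: 60 total, each appears once with its reverse present → watertight.

54.39 WATERTIGHT
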